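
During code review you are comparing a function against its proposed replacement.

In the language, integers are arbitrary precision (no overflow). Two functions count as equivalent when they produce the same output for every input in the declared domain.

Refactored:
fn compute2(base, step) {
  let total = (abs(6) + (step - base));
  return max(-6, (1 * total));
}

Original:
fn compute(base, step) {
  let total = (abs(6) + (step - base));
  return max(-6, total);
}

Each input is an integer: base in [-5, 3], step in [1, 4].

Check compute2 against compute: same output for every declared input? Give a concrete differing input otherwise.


Behavior is preserved: although arithmetic usage differs; constant usage differs, the outputs never diverge.
As a probe, take base=-3, step=4: compute runs total := 13 | result 13; compute2 runs total := 13 | result 13; both end at 13.
An exhaustive pass over the 36 declared inputs shows identical outputs.
verdict: equivalent


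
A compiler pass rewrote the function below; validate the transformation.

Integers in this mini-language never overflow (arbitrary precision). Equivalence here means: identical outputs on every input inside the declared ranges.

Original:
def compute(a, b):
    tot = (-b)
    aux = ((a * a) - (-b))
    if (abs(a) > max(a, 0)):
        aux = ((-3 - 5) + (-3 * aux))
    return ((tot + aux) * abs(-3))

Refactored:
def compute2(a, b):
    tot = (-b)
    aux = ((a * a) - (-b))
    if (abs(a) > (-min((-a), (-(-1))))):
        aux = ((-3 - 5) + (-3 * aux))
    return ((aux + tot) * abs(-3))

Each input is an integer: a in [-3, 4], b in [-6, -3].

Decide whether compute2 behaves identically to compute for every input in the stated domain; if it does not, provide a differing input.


Equivalent. Although `0` became `-1`, no input in the stated domain can expose it.
Sweeping the whole domain (32 inputs) finds no disagreement.
Spot check at a=2, b=-5 — compute: tot becomes 5; next aux becomes -1; next (abs(a) > max(a, 0)) evaluates to false; next final value 12. compute2: tot becomes 5; next aux becomes -1; next (abs(a) > (-min((-a), (-(-1))))) evaluates to false; next final value 12. Both give 12.
verdict: equivalent


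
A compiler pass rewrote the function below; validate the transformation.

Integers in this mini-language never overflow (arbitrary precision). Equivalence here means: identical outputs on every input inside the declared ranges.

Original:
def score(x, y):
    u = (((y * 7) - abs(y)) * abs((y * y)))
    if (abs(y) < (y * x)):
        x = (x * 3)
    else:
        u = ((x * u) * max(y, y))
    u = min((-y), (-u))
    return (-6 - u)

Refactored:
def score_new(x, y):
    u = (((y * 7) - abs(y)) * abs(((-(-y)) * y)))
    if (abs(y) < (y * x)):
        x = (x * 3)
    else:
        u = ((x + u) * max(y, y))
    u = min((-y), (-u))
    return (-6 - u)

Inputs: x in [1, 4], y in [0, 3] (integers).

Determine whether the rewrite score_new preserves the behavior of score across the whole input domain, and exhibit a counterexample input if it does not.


Run the pair on x=1, y=1.
score: u becomes 6; next (abs(y) < (y * x)) evaluates to false; next u becomes 6; next u becomes -6; next final value 0
score_new: u becomes 6; next (abs(y) < (y * x)) evaluates to false; next u becomes 7; next u becomes -7; next final value 1
0 != 1, so the rewrite changes behavior.
verdict: not equivalent; witness: x=1, y=1


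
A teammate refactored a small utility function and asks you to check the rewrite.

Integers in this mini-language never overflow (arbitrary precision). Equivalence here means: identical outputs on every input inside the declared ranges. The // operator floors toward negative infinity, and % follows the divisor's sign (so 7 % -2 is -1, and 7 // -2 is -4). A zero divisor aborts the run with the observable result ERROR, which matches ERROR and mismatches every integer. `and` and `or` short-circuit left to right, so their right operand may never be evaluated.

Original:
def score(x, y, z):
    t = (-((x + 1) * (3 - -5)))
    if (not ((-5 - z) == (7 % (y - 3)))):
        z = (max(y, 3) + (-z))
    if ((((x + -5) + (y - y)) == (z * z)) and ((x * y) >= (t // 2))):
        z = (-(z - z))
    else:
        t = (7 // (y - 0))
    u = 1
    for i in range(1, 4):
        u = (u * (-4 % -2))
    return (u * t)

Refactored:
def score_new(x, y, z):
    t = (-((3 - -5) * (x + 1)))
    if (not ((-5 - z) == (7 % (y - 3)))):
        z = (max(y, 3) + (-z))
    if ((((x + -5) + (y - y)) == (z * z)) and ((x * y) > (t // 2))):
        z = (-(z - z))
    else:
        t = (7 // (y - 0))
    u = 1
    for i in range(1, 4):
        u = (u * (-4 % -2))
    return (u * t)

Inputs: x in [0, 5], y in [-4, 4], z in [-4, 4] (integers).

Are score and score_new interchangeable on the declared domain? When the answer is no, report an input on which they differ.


Although `((x * y) >= (t // 2))` became `((x * y) > (t // 2))`, no input in the stated domain can expose it; all 486 inputs agree.
verdict: equivalent


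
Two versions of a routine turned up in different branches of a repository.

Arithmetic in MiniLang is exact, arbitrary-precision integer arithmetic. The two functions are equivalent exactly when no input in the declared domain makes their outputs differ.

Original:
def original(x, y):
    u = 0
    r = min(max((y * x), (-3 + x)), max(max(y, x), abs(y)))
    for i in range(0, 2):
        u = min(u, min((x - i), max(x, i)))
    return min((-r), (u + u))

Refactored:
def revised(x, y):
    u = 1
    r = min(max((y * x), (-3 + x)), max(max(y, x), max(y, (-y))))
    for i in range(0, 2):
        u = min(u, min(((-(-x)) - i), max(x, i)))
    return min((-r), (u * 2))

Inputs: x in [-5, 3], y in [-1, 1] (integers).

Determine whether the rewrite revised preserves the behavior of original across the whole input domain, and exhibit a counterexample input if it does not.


Not equivalent: x=2, y=-1 separates them (0 vs 1).
original: u becomes 0; next r becomes -1; next at i=0:; next u becomes 0; next at i=1:; next u becomes 0; next final value 0
revised: u becomes 1; next r becomes -1; next at i=0:; next u becomes 1; next at i=1:; next u becomes 1; next final value 1
verdict: not equivalent; witness: x=2, y=-1


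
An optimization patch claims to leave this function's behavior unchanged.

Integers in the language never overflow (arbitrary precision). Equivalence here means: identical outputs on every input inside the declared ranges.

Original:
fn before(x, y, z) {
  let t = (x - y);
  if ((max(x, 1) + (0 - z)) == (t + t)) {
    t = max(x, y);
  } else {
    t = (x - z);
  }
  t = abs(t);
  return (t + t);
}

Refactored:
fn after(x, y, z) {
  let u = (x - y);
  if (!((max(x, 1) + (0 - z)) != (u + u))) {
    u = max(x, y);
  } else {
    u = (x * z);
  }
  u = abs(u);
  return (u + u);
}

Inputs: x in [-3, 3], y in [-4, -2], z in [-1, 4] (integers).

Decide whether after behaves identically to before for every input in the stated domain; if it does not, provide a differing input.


Run the pair on x=-3, y=-4, z=0.
before: t = 1; ((max(x, 1) + (0 - z)) == (t + t)) -> false; t = -3; t = 3; return 6
after: u = 1; (!((max(x, 1) + (0 - z)) != (u + u))) -> false; u = 0; u = 0; return 0
6 against 0: the behavior changed.
verdict: not equivalent; witness: x=-3, y=-4, z=0


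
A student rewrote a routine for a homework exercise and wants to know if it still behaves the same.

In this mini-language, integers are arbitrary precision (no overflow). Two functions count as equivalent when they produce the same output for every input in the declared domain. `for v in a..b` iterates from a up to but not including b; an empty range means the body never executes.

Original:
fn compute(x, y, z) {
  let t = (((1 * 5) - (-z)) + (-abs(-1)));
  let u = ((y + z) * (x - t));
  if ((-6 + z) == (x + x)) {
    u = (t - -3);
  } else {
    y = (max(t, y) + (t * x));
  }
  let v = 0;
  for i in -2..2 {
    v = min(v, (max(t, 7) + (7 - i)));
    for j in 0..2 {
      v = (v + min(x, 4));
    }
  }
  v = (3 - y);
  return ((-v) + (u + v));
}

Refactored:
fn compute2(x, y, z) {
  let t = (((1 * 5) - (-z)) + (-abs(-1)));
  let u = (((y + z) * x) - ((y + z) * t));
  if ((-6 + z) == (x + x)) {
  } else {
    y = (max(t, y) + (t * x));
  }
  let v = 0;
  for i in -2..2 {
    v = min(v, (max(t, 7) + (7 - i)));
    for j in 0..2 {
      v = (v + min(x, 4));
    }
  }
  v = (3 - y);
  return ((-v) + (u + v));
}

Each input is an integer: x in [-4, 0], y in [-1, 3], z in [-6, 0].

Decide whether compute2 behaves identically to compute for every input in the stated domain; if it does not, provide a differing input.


The rewrite breaks on x=-4, y=-1, z=-2, where the results are 5 and 18.
compute: t = 2; u = 18; ((-6 + z) == (x + x)) -> true; u = 5; v = 0; [i=-2]; v = 0; [j=0]; v = -4; [j=1]; v = -8; [i=-1]; v = -8; [j=0]; v = -12; [j=1]; v = -16; [i=0]; v = -16; [j=0]; v = -20; [j=1]; v = -24; [i=1]; v = -24; [j=0]; v = -28; [j=1]; v = -32; v = 4; return 5
compute2: t = 2; u = 18; ((-6 + z) == (x + x)) -> true; v = 0; [i=-2]; v = 0; [j=0]; v = -4; [j=1]; v = -8; [i=-1]; v = -8; [j=0]; v = -12; [j=1]; v = -16; [i=0]; v = -16; [j=0]; v = -20; [j=1]; v = -24; [i=1]; v = -24; [j=0]; v = -28; [j=1]; v = -32; v = 4; return 18
verdict: not equivalent; witness: x=-4, y=-1, z=-2


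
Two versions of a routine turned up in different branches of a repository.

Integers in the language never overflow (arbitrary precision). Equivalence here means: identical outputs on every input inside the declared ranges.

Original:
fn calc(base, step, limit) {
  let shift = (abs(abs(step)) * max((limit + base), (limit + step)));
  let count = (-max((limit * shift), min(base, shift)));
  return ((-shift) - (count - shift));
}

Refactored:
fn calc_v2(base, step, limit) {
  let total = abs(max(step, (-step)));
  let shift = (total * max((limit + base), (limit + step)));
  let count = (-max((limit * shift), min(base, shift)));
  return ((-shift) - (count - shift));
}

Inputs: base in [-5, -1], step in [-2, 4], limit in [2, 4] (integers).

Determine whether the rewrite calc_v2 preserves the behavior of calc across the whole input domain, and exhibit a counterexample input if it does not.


Reading the diff, among the changes: local variable names differ; and statement counts differ; and min/max/abs usage differs.
Tracing base=-5, step=3, limit=2: calc: shift becomes 15; next count becomes -30; next final value 30 | calc_v2: total becomes 3; next shift becomes 15; next count becomes -30; next final value 30 — matching result 30.
Sweeping the whole domain (105 inputs) finds no disagreement.
verdict: equivalent


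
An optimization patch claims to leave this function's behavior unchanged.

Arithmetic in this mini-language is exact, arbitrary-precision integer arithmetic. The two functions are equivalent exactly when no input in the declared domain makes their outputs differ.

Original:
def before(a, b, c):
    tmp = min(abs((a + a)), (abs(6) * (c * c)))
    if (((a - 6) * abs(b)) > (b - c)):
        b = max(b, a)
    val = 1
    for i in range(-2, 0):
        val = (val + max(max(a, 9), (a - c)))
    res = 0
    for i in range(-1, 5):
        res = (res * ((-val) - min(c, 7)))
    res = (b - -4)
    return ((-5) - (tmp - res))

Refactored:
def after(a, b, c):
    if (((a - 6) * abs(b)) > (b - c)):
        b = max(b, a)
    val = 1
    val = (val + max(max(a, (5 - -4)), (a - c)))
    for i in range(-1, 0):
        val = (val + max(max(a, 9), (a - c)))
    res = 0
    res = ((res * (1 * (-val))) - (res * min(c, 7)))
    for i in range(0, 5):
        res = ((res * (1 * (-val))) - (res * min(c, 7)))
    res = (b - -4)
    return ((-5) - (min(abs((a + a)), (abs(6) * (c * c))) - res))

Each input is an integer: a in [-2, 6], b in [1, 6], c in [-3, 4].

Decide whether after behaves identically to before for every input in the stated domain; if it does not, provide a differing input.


Differences: min/max/abs usage differs; statement counts differ; constant usage differs; arithmetic usage differs; loop structure differs; local variable names differ — yet all 432 inputs agree.
verdict: equivalent


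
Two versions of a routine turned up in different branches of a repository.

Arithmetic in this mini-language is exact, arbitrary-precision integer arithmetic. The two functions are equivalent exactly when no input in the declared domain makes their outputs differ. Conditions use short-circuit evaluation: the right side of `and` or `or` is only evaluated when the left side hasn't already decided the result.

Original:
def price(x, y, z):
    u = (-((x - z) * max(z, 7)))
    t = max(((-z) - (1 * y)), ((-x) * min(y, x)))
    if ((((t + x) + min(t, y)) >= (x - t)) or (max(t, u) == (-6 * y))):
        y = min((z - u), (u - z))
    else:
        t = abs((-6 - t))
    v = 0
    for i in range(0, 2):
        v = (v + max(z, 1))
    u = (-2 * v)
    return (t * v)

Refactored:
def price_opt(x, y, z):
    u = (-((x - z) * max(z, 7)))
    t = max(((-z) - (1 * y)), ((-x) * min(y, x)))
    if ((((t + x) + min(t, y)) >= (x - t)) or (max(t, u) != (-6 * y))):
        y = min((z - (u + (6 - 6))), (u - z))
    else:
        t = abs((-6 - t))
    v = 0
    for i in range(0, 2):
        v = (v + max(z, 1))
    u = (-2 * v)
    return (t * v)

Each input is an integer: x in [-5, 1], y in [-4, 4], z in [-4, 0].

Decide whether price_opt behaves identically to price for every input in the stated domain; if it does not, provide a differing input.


Consider the input x=-5, y=1, z=0.
price: u=35, then t=-1, then ((((t + x) + min(t, y)) >= (x - t)) or (max(t, u) == (-6 * y))) is false, then t=5, then v=0, then (i=0), then v=1, then (i=1), then v=2, then u=-4, then returns 10
price_opt: u=35, then t=-1, then ((((t + x) + min(t, y)) >= (x - t)) or (max(t, u) != (-6 * y))) is true, then y=-35, then v=0, then (i=0), then v=1, then (i=1), then v=2, then u=-4, then returns -2
10 against -2: the behavior changed.
verdict: not equivalent; witness: x=-5, y=1, z=0


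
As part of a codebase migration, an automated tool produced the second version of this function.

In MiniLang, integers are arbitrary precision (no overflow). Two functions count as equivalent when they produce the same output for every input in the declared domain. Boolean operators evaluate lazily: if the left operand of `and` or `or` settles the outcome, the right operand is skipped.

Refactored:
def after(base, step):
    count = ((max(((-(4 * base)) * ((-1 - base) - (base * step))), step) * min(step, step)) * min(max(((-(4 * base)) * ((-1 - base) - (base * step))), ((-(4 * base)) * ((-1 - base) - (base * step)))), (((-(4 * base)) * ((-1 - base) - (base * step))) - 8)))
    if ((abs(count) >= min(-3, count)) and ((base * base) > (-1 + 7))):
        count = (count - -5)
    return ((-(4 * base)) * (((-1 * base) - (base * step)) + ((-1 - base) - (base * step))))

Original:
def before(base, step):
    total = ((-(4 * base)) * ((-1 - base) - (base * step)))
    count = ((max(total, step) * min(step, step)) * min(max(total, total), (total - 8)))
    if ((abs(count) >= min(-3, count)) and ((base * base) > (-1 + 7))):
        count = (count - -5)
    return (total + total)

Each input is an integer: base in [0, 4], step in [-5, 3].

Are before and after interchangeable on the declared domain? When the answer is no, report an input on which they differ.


At base=1, step=-5: before gives -24, after gives -28.
verdict: not equivalent; witness: base=1, step=-5


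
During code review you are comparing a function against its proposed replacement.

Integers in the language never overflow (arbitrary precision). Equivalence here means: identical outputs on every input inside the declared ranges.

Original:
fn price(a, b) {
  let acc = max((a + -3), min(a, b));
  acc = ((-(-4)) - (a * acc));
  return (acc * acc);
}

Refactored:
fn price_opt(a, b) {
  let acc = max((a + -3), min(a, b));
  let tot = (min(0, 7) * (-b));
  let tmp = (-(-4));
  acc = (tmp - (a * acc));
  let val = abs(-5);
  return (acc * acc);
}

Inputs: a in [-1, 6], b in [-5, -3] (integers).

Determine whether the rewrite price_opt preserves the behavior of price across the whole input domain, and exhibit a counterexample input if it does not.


Equivalent. Among the additions is an assignment to `val` whose value nothing reads, and its value is discarded.
An exhaustive pass over the 24 declared inputs shows identical outputs.
Tracing a=-1, b=-4: price: acc = -4; acc = 0; return 0 | price_opt: acc = -4; tot = 0; tmp = 4; acc = 0; val = 5; return 0 — matching result 0.
verdict: equivalent


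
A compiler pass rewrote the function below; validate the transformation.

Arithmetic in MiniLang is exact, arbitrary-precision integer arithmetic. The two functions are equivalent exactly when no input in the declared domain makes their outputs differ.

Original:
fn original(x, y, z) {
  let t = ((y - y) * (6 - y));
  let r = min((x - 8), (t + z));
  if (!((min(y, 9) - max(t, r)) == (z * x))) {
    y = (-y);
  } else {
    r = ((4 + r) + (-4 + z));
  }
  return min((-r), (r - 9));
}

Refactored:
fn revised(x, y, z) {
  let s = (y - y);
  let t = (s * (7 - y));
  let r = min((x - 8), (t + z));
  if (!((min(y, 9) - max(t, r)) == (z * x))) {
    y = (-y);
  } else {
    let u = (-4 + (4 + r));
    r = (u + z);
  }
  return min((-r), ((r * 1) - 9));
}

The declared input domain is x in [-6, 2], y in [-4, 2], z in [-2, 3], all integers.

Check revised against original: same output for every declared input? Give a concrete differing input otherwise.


Although `6` became `7`, no input in the stated domain can expose it.
Spot check at x=-2, y=-4, z=-2 — original: t = 0; r = -10; (!((min(y, 9) - max(t, r)) == (z * x))) -> true; y = 4; return -19. revised: s = 0; t = 0; r = -10; (!((min(y, 9) - max(t, r)) == (z * x))) -> true; y = 4; return -19. Both give -19.
Every one of the 378 inputs gives matching results.
verdict: equivalent


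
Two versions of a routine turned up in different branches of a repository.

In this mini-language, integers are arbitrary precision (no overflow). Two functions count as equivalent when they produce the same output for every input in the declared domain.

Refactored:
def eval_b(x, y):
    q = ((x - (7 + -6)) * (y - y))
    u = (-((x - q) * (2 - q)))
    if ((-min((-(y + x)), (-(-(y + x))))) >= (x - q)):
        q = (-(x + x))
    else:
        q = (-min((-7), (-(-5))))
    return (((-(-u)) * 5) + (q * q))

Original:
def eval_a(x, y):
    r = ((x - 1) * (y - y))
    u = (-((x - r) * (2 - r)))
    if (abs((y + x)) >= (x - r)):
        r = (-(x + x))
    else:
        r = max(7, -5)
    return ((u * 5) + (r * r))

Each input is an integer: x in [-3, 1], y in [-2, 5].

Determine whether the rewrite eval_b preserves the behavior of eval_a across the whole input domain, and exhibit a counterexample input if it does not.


Equivalent — the differences include constant usage differs, and min/max/abs usage differs, and local variable names differ, and arithmetic usage differs, yet no declared input distinguishes the two.
One worked example (x=-3, y=-1) — eval_a: r=0, then u=6, then (abs((y + x)) >= (x - r)) is true, then r=6, then returns 66; eval_b: q=0, then u=6, then ((-min((-(y + x)), (-(-(y + x))))) >= (x - q)) is true, then q=6, then returns 66; agreement on 66.
Sweeping the whole domain (40 inputs) finds no disagreement.
verdict: equivalent


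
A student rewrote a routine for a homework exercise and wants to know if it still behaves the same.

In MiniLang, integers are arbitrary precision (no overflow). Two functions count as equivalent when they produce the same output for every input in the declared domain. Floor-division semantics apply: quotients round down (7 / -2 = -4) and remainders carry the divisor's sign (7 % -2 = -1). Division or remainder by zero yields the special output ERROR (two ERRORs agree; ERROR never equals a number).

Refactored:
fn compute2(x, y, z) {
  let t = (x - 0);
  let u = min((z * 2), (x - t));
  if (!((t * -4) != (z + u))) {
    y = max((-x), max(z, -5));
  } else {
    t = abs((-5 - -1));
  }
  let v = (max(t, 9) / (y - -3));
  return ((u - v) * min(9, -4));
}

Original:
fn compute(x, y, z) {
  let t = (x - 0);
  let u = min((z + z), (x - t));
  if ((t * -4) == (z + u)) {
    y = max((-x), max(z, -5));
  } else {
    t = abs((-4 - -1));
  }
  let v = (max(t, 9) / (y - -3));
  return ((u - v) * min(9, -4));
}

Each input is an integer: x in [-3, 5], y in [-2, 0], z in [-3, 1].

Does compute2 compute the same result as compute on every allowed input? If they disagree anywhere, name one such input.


Equivalent. Although `-4` became `-5`, no input in the stated domain can expose it.
An exhaustive pass over the 135 declared inputs shows identical outputs.
Tracing x=3, y=-2, z=0: compute: t = 3; u = 0; ((t * -4) == (z + u)) -> false; t = 3; v = 9; return 36 | compute2: t = 3; u = 0; (!((t * -4) != (z + u))) -> false; t = 4; v = 9; return 36 — matching result 36.
verdict: equivalent


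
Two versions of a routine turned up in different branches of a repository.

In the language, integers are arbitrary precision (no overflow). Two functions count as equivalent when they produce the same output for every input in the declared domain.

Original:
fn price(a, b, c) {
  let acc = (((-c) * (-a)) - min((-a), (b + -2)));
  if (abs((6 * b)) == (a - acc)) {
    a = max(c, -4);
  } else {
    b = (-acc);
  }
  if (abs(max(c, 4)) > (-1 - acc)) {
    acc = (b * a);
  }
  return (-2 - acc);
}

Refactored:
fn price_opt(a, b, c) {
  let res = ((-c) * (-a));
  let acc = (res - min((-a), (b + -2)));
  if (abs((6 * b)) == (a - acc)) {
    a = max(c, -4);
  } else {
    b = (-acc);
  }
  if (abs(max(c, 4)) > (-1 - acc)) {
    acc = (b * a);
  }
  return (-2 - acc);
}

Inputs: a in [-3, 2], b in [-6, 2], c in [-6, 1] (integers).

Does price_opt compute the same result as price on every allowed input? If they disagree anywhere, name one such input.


Behavior is preserved: although statement counts differ; and local variable names differ, the outputs never diverge.
As a probe, take a=-3, b=2, c=0: price runs acc becomes 0; next (abs((6 * b)) == (a - acc)) evaluates to false; next b becomes 0; next (abs(max(c, 4)) > (-1 - acc)) evaluates to true; next acc becomes 0; next final value -2; price_opt runs res becomes 0; next acc becomes 0; next (abs((6 * b)) == (a - acc)) evaluates to false; next b becomes 0; next (abs(max(c, 4)) > (-1 - acc)) evaluates to true; next acc becomes 0; next final value -2; both end at -2.
Sweeping the whole domain (432 inputs) finds no disagreement.
verdict: equivalent


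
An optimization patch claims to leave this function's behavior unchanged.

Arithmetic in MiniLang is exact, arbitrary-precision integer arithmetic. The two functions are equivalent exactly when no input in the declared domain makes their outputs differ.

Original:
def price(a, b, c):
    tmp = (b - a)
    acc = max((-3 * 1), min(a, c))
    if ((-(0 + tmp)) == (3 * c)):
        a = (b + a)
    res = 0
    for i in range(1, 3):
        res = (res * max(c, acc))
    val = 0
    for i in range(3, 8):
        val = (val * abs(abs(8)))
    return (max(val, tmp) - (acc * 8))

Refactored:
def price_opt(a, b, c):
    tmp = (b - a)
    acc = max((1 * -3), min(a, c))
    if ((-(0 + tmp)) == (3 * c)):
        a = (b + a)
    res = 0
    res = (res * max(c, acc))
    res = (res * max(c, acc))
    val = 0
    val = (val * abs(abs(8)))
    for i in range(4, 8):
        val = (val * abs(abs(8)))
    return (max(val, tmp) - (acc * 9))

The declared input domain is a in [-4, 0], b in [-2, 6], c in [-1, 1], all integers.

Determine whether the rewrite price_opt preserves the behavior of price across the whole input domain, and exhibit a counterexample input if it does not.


Input a=-4, b=-2, c=-1: 26 from price versus 29 from price_opt.
verdict: not equivalent; witness: a=-4, b=-2, c=-1


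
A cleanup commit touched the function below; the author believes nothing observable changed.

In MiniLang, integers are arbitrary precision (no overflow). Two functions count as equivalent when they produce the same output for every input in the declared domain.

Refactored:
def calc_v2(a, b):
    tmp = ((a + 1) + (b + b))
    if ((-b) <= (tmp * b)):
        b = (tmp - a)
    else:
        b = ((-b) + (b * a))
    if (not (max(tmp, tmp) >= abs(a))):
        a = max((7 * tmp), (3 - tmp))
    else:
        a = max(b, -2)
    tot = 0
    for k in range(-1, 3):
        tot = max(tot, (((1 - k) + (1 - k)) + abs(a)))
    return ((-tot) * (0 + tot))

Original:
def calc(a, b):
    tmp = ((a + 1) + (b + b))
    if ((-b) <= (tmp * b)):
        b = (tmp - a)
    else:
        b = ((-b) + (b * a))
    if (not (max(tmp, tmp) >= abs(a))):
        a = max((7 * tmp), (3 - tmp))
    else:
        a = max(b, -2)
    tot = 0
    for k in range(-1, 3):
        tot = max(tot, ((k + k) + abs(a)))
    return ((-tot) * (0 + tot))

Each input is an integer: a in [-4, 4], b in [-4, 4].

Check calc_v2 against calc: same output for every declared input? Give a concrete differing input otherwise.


Equivalent — the differences include constant usage differs, plus arithmetic usage differs, yet no declared input distinguishes the two.
One worked example (a=3, b=4) — calc: tmp=12, then ((-b) <= (tmp * b)) is true, then b=9, then (not (max(tmp, tmp) >= abs(a))) is false, then a=9, then tot=0, then (k=-1), then tot=7, then (k=0), then tot=9, then (k=1), then tot=11, then (k=2), then tot=13, then returns -169; calc_v2: tmp=12, then ((-b) <= (tmp * b)) is true, then b=9, then (not (max(tmp, tmp) >= abs(a))) is false, then a=9, then tot=0, then (k=-1), then tot=13, then (k=0), then tot=13, then (k=1), then tot=13, then (k=2), then tot=13, then returns -169; agreement on -169.
Every one of the 81 inputs gives matching results.
verdict: equivalent


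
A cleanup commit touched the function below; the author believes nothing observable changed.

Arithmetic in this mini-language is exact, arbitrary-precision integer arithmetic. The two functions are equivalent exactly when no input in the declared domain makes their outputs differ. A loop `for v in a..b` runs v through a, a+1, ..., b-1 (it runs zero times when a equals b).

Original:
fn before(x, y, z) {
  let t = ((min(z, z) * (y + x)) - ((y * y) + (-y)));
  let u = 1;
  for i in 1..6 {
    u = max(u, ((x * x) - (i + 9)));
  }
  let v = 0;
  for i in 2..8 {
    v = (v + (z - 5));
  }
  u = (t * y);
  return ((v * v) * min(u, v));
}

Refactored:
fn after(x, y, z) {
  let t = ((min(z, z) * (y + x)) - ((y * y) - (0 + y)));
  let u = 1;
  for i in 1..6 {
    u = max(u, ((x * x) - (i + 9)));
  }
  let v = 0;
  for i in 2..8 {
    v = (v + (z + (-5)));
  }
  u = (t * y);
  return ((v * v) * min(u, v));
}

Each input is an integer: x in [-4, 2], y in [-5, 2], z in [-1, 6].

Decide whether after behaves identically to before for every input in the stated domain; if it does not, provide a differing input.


Equivalent — the differences include arithmetic usage differs, and constant usage differs, yet no declared input distinguishes the two.
Spot check at x=2, y=-2, z=5 — before: t := -6 | u := 1 | iter i=1: | u := 1 | iter i=2: | u := 1 | iter i=3: | u := 1 | iter i=4: | u := 1 | iter i=5: | u := 1 | v := 0 | iter i=2: | v := 0 | iter i=3: | v := 0 | iter i=4: | v := 0 | iter i=5: | v := 0 | iter i=6: | v := 0 | iter i=7: | v := 0 | u := 12 | result 0. after: t := -6 | u := 1 | iter i=1: | u := 1 | iter i=2: | u := 1 | iter i=3: | u := 1 | iter i=4: | u := 1 | iter i=5: | u := 1 | v := 0 | iter i=2: | v := 0 | iter i=3: | v := 0 | iter i=4: | v := 0 | iter i=5: | v := 0 | iter i=6: | v := 0 | iter i=7: | v := 0 | u := 12 | result 0. Both give 0.
Checked all 448 inputs in the declared domain: the outputs agree on every one.
verdict: equivalent


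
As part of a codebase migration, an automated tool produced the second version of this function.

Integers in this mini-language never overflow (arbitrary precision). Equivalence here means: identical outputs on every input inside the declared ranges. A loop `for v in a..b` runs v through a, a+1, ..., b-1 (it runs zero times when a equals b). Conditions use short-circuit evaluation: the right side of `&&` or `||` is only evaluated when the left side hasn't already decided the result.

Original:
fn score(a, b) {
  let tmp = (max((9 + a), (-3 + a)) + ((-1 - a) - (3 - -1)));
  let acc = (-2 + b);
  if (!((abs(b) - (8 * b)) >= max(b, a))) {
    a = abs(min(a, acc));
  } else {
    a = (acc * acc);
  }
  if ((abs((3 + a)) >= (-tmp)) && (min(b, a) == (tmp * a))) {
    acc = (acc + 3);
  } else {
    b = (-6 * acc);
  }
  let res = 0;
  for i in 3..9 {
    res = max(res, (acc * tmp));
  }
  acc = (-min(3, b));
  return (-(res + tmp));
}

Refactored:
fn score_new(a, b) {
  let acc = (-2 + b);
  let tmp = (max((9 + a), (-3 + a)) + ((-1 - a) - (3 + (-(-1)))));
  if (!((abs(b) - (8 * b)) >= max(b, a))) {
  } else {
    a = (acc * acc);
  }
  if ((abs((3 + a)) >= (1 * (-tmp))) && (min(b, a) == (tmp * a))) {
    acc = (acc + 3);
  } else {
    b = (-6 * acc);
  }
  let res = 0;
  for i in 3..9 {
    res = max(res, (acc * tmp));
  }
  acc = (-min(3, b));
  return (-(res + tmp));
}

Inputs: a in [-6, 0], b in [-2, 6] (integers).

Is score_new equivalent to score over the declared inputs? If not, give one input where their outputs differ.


Try a=0, b=1.
score: tmp becomes 4; next acc becomes -1; next (!((abs(b) - (8 * b)) >= max(b, a))) evaluates to true; next a becomes 1; next ((abs((3 + a)) >= (-tmp)) && (min(b, a) == (tmp * a))) evaluates to false; next b becomes 6; next res becomes 0; next at i=3:; next res becomes 0; next at i=4:; next res becomes 0; next at i=5:; next res becomes 0; next at i=6:; next res becomes 0; next at i=7:; next res becomes 0; next at i=8:; next res becomes 0; next acc becomes -3; next final value -4
score_new: acc becomes -1; next tmp becomes 4; next (!((abs(b) - (8 * b)) >= max(b, a))) evaluates to true; next ((abs((3 + a)) >= (1 * (-tmp))) && (min(b, a) == (tmp * a))) evaluates to true; next acc becomes 2; next res becomes 0; next at i=3:; next res becomes 8; next at i=4:; next res becomes 8; next at i=5:; next res becomes 8; next at i=6:; next res becomes 8; next at i=7:; next res becomes 8; next at i=8:; next res becomes 8; next acc becomes -1; next final value -12
-4 and -12 differ, so these are not the same function on this domain.
verdict: not equivalent; witness: a=0, b=1


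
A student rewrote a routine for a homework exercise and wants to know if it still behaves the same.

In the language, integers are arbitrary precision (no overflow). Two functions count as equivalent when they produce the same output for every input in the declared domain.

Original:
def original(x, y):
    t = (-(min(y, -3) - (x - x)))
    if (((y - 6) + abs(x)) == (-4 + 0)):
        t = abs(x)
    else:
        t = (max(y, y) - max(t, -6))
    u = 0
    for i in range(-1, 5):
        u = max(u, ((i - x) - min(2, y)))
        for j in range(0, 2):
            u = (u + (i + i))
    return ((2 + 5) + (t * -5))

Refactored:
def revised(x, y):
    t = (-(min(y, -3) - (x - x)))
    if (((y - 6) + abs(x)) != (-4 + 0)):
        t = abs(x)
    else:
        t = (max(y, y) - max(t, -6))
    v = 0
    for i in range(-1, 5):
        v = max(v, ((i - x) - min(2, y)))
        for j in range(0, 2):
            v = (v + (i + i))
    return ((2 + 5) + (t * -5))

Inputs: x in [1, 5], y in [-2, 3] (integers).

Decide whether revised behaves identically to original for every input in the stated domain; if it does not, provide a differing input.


Consider the input x=1, y=-2.
original: t becomes 3; next (((y - 6) + abs(x)) == (-4 + 0)) evaluates to false; next t becomes -5; next u becomes 0; next at i=-1:; next u becomes 0; next at j=0:; next u becomes -2; next at j=1:; next u becomes -4; next at i=0:; next u becomes 1; next at j=0:; next u becomes 1; next at j=1:; next u becomes 1; next at i=1:; next u becomes 2; next at j=0:; next u becomes 4; next at j=1:; next u becomes 6; next at i=2:; next u becomes 6; next at j=0:; next u becomes 10; next at j=1:; next u becomes 14; next at i=3:; next u becomes 14; next at j=0:; next u becomes 20; next at j=1:; next u becomes 26; next at i=4:; next u becomes 26; next at j=0:; next u becomes 34; next at j=1:; next u becomes 42; next final value 32
revised: t becomes 3; next (((y - 6) + abs(x)) != (-4 + 0)) evaluates to true; next t becomes 1; next v becomes 0; next at i=-1:; next v becomes 0; next at j=0:; next v becomes -2; next at j=1:; next v becomes -4; next at i=0:; next v becomes 1; next at j=0:; next v becomes 1; next at j=1:; next v becomes 1; next at i=1:; next v becomes 2; next at j=0:; next v becomes 4; next at j=1:; next v becomes 6; next at i=2:; next v becomes 6; next at j=0:; next v becomes 10; next at j=1:; next v becomes 14; next at i=3:; next v becomes 14; next at j=0:; next v becomes 20; next at j=1:; next v becomes 26; next at i=4:; next v becomes 26; next at j=0:; next v becomes 34; next at j=1:; next v becomes 42; next final value 2
32 against 2: the behavior changed.
verdict: not equivalent; witness: x=1, y=-2


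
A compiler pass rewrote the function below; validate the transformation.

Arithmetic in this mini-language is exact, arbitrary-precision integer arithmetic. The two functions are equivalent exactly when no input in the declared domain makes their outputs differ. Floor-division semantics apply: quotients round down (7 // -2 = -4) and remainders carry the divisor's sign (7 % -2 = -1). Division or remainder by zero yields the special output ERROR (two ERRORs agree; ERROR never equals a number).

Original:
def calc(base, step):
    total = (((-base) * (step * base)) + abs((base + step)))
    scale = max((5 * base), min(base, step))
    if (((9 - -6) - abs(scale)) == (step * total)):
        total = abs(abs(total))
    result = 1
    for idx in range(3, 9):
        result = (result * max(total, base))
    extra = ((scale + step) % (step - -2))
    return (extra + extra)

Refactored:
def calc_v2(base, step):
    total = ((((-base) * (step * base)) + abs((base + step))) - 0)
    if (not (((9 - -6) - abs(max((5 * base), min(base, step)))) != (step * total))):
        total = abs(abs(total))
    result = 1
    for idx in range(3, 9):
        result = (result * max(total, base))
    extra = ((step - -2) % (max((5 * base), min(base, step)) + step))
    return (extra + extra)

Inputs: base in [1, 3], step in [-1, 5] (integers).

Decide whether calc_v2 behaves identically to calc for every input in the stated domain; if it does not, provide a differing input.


base=1, step=-1 yields 0 from calc but 2 from calc_v2.
verdict: not equivalent; witness: base=1, step=-1


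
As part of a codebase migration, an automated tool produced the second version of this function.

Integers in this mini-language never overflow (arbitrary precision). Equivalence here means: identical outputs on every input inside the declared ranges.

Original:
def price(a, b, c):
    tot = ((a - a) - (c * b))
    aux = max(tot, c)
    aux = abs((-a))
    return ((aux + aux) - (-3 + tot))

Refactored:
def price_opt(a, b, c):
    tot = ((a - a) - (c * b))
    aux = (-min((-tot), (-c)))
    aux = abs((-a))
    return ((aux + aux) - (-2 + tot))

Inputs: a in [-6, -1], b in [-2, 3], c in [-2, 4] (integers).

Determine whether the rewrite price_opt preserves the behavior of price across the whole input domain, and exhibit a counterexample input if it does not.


Not equivalent: a=-6, b=-2, c=-2 separates them (19 vs 18).
price: tot=-4, then aux=-2, then aux=6, then returns 19
price_opt: tot=-4, then aux=-2, then aux=6, then returns 18
verdict: not equivalent; witness: a=-6, b=-2, c=-2


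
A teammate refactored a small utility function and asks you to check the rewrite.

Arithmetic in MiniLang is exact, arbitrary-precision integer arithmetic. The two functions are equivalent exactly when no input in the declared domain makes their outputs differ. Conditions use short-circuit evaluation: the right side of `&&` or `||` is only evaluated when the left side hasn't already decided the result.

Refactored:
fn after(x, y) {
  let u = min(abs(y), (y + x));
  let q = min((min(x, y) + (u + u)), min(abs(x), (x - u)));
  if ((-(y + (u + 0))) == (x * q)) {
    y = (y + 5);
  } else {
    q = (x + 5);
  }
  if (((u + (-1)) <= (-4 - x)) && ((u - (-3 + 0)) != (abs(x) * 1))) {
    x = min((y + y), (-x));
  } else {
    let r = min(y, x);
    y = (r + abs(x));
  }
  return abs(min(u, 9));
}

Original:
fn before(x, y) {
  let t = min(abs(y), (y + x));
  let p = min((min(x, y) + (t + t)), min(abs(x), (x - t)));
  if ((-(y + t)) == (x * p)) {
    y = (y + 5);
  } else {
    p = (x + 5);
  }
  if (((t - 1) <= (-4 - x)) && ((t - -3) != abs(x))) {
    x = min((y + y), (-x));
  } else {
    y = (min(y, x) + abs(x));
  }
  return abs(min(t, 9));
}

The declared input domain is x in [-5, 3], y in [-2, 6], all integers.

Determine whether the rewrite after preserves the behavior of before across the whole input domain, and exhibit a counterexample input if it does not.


Reading the diff, among the changes: arithmetic usage differs; also statement counts differ; also local variable names differ; also constant usage differs.
Spot check at x=3, y=6 — before: t becomes 6; next p becomes -3; next ((-(y + t)) == (x * p)) evaluates to false; next p becomes 8; next (((t - 1) <= (-4 - x)) && ((t - -3) != abs(x))) evaluates to false; next y becomes 6; next final value 6. after: u becomes 6; next q becomes -3; next ((-(y + (u + 0))) == (x * q)) evaluates to false; next q becomes 8; next (((u + (-1)) <= (-4 - x)) && ((u - (-3 + 0)) != (abs(x) * 1))) evaluates to false; next r becomes 3; next y becomes 6; next final value 6. Both give 6.
Across all 81 domain points the two functions coincide.
verdict: equivalent


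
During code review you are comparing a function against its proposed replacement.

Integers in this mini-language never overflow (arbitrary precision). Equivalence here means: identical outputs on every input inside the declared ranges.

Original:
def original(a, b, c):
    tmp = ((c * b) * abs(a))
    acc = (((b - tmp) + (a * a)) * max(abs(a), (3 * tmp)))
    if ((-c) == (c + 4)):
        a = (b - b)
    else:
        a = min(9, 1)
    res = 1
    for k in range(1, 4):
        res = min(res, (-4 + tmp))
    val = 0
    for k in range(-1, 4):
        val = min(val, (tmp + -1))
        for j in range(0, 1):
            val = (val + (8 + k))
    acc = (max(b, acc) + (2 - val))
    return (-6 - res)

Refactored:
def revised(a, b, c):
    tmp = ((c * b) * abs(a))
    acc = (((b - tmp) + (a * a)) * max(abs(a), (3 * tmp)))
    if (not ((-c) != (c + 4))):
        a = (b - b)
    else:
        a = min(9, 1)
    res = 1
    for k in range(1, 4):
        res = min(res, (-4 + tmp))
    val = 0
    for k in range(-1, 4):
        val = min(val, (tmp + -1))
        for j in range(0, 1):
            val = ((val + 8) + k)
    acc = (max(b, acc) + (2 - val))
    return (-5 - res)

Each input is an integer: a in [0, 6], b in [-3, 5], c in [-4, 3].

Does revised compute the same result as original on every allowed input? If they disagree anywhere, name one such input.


Input a=0, b=-3, c=-4: -2 from original versus -1 from revised.
verdict: not equivalent; witness: a=0, b=-3, c=-4


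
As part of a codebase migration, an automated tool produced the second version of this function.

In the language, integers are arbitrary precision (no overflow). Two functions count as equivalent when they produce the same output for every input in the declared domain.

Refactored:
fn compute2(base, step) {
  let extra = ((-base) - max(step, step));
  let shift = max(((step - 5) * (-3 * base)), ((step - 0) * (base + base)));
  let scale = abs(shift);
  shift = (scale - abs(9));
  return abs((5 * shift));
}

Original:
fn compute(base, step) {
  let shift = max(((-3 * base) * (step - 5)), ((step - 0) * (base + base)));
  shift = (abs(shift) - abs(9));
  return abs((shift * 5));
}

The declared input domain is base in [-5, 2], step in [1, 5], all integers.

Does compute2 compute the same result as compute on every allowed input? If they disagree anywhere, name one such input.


The two are interchangeable: arithmetic usage differs; statement counts differ; local variable names differ; min/max/abs usage differs, and every declared input agrees.
Spot check at base=-4, step=2 — compute: shift=-16, then shift=7, then returns 35. compute2: extra=2, then shift=-16, then scale=16, then shift=7, then returns 35. Both give 35.
Every one of the 40 inputs gives matching results.
verdict: equivalent
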